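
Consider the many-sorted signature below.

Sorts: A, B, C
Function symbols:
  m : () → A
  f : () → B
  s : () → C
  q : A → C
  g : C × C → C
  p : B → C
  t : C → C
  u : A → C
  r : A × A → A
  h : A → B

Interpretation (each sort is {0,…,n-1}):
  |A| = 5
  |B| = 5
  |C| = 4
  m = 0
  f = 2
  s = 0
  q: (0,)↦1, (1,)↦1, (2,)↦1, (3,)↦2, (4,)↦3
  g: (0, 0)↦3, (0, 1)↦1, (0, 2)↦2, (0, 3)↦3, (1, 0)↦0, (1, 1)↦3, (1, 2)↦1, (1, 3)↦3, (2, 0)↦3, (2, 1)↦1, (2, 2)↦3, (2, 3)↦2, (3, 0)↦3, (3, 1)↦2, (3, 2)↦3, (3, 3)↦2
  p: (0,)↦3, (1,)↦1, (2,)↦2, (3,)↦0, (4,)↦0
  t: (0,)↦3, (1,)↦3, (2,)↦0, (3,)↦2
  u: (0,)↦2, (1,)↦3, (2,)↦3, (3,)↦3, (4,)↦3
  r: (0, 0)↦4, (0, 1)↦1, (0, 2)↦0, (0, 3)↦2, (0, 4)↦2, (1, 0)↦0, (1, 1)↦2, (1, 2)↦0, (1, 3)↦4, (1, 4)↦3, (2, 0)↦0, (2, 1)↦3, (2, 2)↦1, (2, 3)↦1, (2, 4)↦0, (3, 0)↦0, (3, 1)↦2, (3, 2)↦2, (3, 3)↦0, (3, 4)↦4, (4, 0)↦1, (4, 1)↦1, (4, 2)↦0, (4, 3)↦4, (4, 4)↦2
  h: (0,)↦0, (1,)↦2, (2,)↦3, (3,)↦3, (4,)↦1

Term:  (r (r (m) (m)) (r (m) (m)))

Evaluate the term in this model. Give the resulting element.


value = 2

  m = 0
  m = 0
  (r (m) (m)) = r(0, 0) = 4
  m = 0
  m = 0
  (r (m) (m)) = r(0, 0) = 4
  (r (r (m) (m)) (r (m) (m))) = r(4, 4) = 2


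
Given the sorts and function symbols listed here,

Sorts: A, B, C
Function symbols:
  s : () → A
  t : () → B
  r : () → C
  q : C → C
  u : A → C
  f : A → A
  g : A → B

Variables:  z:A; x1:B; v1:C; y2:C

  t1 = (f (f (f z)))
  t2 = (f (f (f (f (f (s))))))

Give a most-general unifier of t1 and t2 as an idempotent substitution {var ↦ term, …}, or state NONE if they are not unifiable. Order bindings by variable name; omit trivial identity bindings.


{z ↦ (f (f (s)))}


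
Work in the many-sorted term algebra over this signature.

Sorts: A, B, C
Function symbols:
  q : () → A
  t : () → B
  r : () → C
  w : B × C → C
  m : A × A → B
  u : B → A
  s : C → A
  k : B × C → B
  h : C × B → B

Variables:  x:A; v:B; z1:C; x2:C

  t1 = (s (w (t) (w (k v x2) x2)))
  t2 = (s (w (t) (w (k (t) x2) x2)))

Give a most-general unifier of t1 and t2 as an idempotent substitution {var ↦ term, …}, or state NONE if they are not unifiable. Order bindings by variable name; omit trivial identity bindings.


{v ↦ (t)}


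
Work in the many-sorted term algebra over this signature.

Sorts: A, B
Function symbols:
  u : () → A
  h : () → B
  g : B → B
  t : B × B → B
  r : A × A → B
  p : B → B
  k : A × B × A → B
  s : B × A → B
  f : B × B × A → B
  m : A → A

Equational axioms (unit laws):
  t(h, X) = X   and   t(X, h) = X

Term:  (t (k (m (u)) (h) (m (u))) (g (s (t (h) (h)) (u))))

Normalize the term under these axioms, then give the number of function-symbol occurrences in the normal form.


size = 11

1. (t (k (m (u)) (h) (m (u))) (g (s (t (h) (h)) (u))))  →  (t (k (m (u)) (h) (m (u))) (g (s (h) (u))))
normal form: (t (k (m (u)) (h) (m (u))) (g (s (h) (u))))


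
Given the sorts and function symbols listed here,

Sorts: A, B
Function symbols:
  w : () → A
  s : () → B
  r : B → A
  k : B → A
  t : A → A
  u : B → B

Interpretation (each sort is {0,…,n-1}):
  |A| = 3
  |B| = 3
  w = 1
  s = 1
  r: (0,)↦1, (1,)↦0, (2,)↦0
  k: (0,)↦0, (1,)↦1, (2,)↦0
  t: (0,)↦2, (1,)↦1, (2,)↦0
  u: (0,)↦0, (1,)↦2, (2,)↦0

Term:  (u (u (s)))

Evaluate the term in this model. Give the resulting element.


  s = 1
  (u (s)) = u(1,) = 2
  (u (u (s))) = u(2,) = 0

value = 0


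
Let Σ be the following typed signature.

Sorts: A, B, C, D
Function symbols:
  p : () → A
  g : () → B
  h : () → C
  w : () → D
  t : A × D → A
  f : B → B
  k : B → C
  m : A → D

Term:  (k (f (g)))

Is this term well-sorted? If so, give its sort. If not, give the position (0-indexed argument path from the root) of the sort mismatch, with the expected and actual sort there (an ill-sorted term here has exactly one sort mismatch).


well-sorted; sort = C

    (g) : B
  (f (g)) : B
(k (f (g))) : C


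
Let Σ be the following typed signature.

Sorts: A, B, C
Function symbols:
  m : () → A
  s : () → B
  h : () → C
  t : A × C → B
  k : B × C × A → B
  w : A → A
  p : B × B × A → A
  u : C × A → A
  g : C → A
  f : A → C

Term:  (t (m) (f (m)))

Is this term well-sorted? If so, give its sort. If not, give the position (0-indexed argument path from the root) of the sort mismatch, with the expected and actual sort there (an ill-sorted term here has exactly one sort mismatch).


well-sorted; sort = B

  (m) : A
    (m) : A
  (f (m)) : C
(t (m) (f (m))) : B


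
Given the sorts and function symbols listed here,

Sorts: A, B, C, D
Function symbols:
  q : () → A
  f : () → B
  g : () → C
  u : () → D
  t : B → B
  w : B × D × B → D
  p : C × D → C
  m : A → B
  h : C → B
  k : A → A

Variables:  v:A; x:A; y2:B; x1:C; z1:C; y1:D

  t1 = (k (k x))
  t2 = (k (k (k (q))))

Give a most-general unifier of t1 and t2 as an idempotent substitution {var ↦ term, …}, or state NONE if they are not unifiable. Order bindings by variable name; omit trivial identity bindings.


{x ↦ (k (q))}


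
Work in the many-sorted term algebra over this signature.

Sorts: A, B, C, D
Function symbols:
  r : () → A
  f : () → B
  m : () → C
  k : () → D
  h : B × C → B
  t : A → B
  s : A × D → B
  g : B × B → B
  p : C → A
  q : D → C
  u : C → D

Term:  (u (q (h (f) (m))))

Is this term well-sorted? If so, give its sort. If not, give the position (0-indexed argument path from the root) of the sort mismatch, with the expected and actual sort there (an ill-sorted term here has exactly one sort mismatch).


ill-sorted at position [0, 0]: expected D, got B

      (f) : B
      (m) : C
    (h (f) (m)) : B
  (q (h (f) (m))) : ✗ arg 0 at [0, 0] has sort B, expected D


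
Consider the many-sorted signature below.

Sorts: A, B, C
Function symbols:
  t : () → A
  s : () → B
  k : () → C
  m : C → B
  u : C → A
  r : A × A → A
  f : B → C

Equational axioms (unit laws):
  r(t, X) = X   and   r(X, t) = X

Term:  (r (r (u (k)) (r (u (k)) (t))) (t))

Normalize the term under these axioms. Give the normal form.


normal form = (r (u (k)) (u (k)))

1. (r (r (u (k)) (r (u (k)) (t))) (t))  →  (r (u (k)) (r (u (k)) (t)))
2. (r (u (k)) (r (u (k)) (t)))  →  (r (u (k)) (u (k)))


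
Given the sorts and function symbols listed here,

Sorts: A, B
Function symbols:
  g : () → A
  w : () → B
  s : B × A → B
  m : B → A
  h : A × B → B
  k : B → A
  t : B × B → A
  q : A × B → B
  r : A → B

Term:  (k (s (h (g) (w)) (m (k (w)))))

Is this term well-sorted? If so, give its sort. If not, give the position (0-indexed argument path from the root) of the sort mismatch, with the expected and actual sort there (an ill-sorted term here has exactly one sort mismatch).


      (g) : A
      (w) : B
    (h (g) (w)) : B
        (w) : B
      (k (w)) : A
    (m (k (w))) : ✗ arg 0 at [0, 1, 0] has sort A, expected B

ill-sorted at position [0, 1, 0]: expected B, got A


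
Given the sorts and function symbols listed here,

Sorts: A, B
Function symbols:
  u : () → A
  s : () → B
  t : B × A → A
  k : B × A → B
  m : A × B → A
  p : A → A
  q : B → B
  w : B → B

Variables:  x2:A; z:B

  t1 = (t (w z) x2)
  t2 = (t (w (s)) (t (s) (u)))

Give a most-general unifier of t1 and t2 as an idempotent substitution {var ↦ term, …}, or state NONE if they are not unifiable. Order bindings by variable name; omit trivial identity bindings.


{x2 ↦ (t (s) (u)), z ↦ (s)}


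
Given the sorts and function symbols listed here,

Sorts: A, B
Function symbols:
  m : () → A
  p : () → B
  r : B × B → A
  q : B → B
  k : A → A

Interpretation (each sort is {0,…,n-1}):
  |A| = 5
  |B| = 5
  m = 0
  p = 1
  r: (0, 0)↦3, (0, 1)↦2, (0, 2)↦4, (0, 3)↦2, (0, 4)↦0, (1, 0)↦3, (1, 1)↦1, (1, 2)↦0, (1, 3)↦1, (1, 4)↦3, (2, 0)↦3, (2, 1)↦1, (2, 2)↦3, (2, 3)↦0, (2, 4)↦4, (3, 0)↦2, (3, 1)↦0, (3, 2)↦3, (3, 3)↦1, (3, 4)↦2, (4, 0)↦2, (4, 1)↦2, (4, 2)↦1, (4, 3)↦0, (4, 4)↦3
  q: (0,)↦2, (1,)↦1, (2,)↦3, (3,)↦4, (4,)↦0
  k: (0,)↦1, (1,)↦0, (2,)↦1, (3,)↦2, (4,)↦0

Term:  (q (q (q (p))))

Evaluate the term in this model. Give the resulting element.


  p = 1
  (q (p)) = q(1,) = 1
  (q (q (p))) = q(1,) = 1
  (q (q (q (p)))) = q(1,) = 1

value = 1


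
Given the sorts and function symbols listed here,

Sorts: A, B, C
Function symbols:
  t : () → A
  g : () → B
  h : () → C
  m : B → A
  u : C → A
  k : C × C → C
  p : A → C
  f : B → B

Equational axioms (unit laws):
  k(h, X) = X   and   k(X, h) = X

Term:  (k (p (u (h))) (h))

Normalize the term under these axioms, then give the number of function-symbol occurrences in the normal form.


1. (k (p (u (h))) (h))  →  (p (u (h)))
normal form: (p (u (h)))

size = 3


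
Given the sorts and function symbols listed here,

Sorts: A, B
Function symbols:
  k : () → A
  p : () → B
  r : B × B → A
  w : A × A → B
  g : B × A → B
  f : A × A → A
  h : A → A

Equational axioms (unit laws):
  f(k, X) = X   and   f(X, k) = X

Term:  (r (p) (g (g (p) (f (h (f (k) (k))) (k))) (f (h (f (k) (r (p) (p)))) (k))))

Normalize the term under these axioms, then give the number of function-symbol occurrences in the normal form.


1. (r (p) (g (g (p) (f (h (f (k) (k))) (k))) (f (h (f (k) (r (p) (p)))) (k))))  →  (r (p) (g (g (p) (h (f (k) (k)))) (f (h (f (k) (r (p) (p)))) (k))))
2. (r (p) (g (g (p) (h (f (k) (k)))) (f (h (f (k) (r (p) (p)))) (k))))  →  (r (p) (g (g (p) (h (k))) (f (h (f (k) (r (p) (p)))) (k))))
3. (r (p) (g (g (p) (h (k))) (f (h (f (k) (r (p) (p)))) (k))))  →  (r (p) (g (g (p) (h (k))) (h (f (k) (r (p) (p))))))
4. (r (p) (g (g (p) (h (k))) (h (f (k) (r (p) (p))))))  →  (r (p) (g (g (p) (h (k))) (h (r (p) (p)))))
normal form: (r (p) (g (g (p) (h (k))) (h (r (p) (p)))))

size = 11


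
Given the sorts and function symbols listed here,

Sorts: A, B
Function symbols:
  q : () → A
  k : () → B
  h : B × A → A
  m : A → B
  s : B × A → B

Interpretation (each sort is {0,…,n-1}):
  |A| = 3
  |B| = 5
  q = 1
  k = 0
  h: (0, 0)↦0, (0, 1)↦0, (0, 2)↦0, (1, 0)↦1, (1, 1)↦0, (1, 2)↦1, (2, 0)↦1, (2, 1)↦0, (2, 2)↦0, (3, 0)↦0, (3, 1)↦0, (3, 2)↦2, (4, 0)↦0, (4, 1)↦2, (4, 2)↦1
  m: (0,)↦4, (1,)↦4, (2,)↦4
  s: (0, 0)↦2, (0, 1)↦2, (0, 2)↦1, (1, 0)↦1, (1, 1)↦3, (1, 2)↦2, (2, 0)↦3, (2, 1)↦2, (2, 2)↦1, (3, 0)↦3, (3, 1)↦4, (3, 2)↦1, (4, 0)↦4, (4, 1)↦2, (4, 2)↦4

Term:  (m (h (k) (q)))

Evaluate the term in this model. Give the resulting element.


  k = 0
  q = 1
  (h (k) (q)) = h(0, 1) = 0
  (m (h (k) (q))) = m(0,) = 4

value = 4


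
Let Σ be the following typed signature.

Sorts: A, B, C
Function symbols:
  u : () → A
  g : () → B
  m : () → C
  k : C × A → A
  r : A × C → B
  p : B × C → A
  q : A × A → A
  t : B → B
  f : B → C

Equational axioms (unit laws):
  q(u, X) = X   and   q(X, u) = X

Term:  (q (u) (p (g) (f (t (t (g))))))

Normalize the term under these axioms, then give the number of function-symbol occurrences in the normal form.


1. (q (u) (p (g) (f (t (t (g))))))  →  (p (g) (f (t (t (g)))))
normal form: (p (g) (f (t (t (g)))))

size = 6


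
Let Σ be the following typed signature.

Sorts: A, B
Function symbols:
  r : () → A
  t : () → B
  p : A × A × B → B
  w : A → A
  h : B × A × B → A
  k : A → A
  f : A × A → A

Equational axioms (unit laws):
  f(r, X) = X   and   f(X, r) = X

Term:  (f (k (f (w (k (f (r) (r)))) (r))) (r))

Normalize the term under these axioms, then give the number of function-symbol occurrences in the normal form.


1. (f (k (f (w (k (f (r) (r)))) (r))) (r))  →  (k (f (w (k (f (r) (r)))) (r)))
2. (k (f (w (k (f (r) (r)))) (r)))  →  (k (w (k (f (r) (r)))))
3. (k (w (k (f (r) (r)))))  →  (k (w (k (r))))
normal form: (k (w (k (r))))

size = 4


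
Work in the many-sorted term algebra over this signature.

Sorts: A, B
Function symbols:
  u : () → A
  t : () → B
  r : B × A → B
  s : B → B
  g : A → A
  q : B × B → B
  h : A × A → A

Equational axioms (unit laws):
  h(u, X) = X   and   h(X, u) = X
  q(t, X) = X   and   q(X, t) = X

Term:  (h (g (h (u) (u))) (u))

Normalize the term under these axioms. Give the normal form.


normal form = (g (u))

1. (h (g (h (u) (u))) (u))  →  (g (h (u) (u)))
2. (g (h (u) (u)))  →  (g (u))


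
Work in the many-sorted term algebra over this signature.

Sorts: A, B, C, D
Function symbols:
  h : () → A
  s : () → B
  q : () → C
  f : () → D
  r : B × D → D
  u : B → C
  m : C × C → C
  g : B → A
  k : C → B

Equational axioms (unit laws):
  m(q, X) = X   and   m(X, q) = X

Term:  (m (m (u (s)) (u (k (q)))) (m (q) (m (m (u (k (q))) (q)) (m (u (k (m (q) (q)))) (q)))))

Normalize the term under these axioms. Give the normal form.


normal form = (m (m (u (s)) (u (k (q)))) (m (u (k (q))) (u (k (q)))))

1. (m (m (u (s)) (u (k (q)))) (m (q) (m (m (u (k (q))) (q)) (m (u (k (m (q) (q)))) (q)))))  →  (m (m (u (s)) (u (k (q)))) (m (m (u (k (q))) (q)) (m (u (k (m (q) (q)))) (q))))
2. (m (m (u (s)) (u (k (q)))) (m (m (u (k (q))) (q)) (m (u (k (m (q) (q)))) (q))))  →  (m (m (u (s)) (u (k (q)))) (m (u (k (q))) (m (u (k (m (q) (q)))) (q))))
3. (m (m (u (s)) (u (k (q)))) (m (u (k (q))) (m (u (k (m (q) (q)))) (q))))  →  (m (m (u (s)) (u (k (q)))) (m (u (k (q))) (u (k (m (q) (q))))))
4. (m (m (u (s)) (u (k (q)))) (m (u (k (q))) (u (k (m (q) (q))))))  →  (m (m (u (s)) (u (k (q)))) (m (u (k (q))) (u (k (q)))))


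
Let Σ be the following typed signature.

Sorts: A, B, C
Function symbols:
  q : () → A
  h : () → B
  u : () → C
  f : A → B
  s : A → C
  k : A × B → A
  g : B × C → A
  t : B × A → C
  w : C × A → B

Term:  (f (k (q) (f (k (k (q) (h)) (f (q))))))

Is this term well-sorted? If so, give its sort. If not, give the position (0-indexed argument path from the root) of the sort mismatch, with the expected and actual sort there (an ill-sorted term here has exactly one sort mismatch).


    (q) : A
          (q) : A
          (h) : B
        (k (q) (h)) : A
          (q) : A
        (f (q)) : B
      (k (k (q) (h)) (f (q))) : A
    (f (k (k (q) (h)) (f (q)))) : B
  (k (q) (f (k (k (q) (h)) (f (q))))) : A
(f (k (q) (f (k (k (q) (h)) (f (q)))))) : B

well-sorted; sort = B


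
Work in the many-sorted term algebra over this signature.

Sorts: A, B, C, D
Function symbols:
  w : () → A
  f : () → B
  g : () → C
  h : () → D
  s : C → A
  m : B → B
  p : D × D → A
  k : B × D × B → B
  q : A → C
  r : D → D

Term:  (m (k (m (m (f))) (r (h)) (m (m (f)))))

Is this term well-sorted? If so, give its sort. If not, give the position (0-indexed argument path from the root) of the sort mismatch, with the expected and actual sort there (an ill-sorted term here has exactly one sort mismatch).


        (f) : B
      (m (f)) : B
    (m (m (f))) : B
      (h) : D
    (r (h)) : D
        (f) : B
      (m (f)) : B
    (m (m (f))) : B
  (k (m (m (f))) (r (h)) (m (m (f)))) : B
(m (k (m (m (f))) (r (h)) (m (m (f))))) : B

well-sorted; sort = B


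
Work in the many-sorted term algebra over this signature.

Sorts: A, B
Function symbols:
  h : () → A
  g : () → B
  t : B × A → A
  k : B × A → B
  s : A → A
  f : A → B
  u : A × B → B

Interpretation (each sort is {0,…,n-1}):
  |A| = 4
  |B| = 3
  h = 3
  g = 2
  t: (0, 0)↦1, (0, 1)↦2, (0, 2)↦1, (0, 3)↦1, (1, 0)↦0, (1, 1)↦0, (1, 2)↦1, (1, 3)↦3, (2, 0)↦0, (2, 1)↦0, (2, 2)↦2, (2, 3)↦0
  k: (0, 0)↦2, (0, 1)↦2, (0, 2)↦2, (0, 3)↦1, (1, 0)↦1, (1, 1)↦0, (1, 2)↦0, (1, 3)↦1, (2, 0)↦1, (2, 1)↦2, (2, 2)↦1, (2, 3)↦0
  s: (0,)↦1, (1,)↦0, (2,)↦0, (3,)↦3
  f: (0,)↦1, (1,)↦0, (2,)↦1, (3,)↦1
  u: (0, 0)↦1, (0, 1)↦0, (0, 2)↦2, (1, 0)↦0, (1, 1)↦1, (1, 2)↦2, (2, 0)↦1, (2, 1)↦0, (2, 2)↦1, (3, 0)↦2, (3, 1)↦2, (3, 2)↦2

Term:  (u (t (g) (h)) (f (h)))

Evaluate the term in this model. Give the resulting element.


  g = 2
  h = 3
  (t (g) (h)) = t(2, 3) = 0
  h = 3
  (f (h)) = f(3,) = 1
  (u (t (g) (h)) (f (h))) = u(0, 1) = 0

value = 0


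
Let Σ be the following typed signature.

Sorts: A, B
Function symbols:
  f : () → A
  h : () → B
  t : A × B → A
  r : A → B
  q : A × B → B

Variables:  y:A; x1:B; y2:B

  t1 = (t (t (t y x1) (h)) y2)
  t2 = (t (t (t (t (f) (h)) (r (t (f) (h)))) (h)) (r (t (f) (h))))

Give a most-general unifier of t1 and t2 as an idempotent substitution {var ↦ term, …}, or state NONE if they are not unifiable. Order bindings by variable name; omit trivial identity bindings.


{x1 ↦ (r (t (f) (h))), y ↦ (t (f) (h)), y2 ↦ (r (t (f) (h)))}


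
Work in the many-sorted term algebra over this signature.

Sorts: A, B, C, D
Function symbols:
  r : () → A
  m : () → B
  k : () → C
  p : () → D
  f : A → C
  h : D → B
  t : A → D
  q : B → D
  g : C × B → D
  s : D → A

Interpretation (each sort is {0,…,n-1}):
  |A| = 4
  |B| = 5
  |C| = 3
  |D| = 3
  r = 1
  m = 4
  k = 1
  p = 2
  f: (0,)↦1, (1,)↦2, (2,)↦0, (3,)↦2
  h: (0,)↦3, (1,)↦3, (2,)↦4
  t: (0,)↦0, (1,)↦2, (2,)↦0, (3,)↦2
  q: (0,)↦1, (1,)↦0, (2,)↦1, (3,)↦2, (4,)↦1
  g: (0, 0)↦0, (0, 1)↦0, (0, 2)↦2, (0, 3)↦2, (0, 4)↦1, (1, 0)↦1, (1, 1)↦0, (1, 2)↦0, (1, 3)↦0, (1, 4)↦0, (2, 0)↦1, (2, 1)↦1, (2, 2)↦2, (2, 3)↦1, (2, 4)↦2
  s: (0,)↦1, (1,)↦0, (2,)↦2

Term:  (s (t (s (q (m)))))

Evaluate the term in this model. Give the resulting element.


value = 1

  m = 4
  (q (m)) = q(4,) = 1
  (s (q (m))) = s(1,) = 0
  (t (s (q (m)))) = t(0,) = 0
  (s (t (s (q (m))))) = s(0,) = 1


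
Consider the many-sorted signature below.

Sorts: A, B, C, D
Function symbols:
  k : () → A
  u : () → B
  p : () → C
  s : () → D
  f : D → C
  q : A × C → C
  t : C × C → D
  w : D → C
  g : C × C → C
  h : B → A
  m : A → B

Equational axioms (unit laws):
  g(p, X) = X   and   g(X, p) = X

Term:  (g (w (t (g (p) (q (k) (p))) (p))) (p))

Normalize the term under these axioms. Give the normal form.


normal form = (w (t (q (k) (p)) (p)))

1. (g (w (t (g (p) (q (k) (p))) (p))) (p))  →  (w (t (g (p) (q (k) (p))) (p)))
2. (w (t (g (p) (q (k) (p))) (p)))  →  (w (t (q (k) (p)) (p)))


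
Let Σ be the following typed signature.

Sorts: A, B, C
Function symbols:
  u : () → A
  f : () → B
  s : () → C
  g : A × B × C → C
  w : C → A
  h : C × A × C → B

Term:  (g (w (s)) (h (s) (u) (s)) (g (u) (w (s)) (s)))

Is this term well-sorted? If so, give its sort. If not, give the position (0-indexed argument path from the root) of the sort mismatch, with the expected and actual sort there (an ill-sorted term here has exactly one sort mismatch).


ill-sorted at position [2, 1]: expected B, got A

    (s) : C
  (w (s)) : A
    (s) : C
    (u) : A
    (s) : C
  (h (s) (u) (s)) : B
    (u) : A
      (s) : C
    (w (s)) : A
    (s) : C
  (g (u) (w (s)) (s)) : ✗ arg 1 at [2, 1] has sort A, expected B


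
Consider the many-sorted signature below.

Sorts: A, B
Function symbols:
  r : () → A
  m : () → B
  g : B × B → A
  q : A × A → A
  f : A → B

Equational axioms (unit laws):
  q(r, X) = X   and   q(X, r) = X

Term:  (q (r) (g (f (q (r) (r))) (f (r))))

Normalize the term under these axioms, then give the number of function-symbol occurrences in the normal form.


1. (q (r) (g (f (q (r) (r))) (f (r))))  →  (g (f (q (r) (r))) (f (r)))
2. (g (f (q (r) (r))) (f (r)))  →  (g (f (r)) (f (r)))
normal form: (g (f (r)) (f (r)))

size = 5


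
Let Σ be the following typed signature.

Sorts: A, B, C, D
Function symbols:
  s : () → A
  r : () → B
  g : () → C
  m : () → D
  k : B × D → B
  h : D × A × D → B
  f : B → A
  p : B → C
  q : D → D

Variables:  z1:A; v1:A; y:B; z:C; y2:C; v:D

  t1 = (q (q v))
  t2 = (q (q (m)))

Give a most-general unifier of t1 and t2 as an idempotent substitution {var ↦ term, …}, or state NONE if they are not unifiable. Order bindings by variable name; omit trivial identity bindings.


{v ↦ (m)}


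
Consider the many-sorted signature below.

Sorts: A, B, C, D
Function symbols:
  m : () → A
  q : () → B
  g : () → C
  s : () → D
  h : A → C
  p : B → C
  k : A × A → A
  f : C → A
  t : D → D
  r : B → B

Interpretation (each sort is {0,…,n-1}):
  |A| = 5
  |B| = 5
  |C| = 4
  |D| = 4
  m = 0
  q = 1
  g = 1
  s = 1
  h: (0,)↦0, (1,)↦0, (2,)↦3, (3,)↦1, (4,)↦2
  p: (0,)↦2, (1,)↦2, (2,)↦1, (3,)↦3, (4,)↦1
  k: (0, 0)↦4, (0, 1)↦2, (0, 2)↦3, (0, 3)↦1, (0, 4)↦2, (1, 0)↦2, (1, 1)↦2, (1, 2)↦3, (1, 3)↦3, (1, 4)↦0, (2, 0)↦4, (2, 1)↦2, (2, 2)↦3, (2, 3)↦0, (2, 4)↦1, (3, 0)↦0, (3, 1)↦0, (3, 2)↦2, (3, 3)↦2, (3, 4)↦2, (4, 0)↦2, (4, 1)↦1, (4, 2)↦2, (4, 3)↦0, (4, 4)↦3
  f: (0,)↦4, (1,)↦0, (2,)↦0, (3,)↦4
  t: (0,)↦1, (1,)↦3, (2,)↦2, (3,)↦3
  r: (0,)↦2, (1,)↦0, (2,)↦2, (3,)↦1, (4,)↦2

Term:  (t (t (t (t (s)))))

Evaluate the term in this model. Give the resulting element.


  s = 1
  (t (s)) = t(1,) = 3
  (t (t (s))) = t(3,) = 3
  (t (t (t (s)))) = t(3,) = 3
  (t (t (t (t (s))))) = t(3,) = 3

value = 3


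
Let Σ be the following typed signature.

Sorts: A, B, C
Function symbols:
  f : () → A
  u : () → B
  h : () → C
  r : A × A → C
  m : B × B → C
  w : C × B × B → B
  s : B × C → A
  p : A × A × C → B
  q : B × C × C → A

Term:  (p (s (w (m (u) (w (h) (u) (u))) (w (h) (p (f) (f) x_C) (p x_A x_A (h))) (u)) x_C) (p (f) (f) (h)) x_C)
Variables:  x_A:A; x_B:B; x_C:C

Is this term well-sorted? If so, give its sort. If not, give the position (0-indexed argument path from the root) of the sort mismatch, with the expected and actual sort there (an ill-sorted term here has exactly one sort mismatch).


        (u) : B
          (h) : C
          (u) : B
          (u) : B
        (w (h) (u) (u)) : B
      (m (u) (w (h) (u) (u))) : C
        (h) : C
          (f) : A
          (f) : A
          x_C : C
        (p (f) (f) x_C) : B
          x_A : A
          x_A : A
          (h) : C
        (p x_A x_A (h)) : B
      (w (h) (p (f) (f) x_C) (p x_A x_A (h))) : B
      (u) : B
    (w (m (u) (w (h) (u) (u))) (w (h) (p (f) (f) x_C) (p x_A x_A (h))) (u)) : B
    x_C : C
  (s (w (m (u) (w (h) (u) (u))) (w (h) (p (f) (f) x_C) (p x_A x_A (h))) (u)) x_C) : A
    (f) : A
    (f) : A
    (h) : C
  (p (f) (f) (h)) : B
  x_C : C
(p (s (w (m (u) (w (h) (u) (u))) (w (h) (p (f) (f) x_C) (p x_A x_A (h))) (u)) x_C) (p (f) (f) (h)) x_C) : ✗ arg 1 at [1] has sort B, expected A

ill-sorted at position [1]: expected A, got B


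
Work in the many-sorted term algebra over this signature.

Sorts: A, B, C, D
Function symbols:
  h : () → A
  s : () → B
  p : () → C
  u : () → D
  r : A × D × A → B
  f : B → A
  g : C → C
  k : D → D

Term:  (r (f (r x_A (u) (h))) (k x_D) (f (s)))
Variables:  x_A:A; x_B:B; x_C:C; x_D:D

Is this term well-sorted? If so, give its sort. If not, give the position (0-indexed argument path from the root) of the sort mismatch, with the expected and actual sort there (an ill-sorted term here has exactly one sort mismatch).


      x_A : A
      (u) : D
      (h) : A
    (r x_A (u) (h)) : B
  (f (r x_A (u) (h))) : A
    x_D : D
  (k x_D) : D
    (s) : B
  (f (s)) : A
(r (f (r x_A (u) (h))) (k x_D) (f (s))) : B

well-sorted; sort = B


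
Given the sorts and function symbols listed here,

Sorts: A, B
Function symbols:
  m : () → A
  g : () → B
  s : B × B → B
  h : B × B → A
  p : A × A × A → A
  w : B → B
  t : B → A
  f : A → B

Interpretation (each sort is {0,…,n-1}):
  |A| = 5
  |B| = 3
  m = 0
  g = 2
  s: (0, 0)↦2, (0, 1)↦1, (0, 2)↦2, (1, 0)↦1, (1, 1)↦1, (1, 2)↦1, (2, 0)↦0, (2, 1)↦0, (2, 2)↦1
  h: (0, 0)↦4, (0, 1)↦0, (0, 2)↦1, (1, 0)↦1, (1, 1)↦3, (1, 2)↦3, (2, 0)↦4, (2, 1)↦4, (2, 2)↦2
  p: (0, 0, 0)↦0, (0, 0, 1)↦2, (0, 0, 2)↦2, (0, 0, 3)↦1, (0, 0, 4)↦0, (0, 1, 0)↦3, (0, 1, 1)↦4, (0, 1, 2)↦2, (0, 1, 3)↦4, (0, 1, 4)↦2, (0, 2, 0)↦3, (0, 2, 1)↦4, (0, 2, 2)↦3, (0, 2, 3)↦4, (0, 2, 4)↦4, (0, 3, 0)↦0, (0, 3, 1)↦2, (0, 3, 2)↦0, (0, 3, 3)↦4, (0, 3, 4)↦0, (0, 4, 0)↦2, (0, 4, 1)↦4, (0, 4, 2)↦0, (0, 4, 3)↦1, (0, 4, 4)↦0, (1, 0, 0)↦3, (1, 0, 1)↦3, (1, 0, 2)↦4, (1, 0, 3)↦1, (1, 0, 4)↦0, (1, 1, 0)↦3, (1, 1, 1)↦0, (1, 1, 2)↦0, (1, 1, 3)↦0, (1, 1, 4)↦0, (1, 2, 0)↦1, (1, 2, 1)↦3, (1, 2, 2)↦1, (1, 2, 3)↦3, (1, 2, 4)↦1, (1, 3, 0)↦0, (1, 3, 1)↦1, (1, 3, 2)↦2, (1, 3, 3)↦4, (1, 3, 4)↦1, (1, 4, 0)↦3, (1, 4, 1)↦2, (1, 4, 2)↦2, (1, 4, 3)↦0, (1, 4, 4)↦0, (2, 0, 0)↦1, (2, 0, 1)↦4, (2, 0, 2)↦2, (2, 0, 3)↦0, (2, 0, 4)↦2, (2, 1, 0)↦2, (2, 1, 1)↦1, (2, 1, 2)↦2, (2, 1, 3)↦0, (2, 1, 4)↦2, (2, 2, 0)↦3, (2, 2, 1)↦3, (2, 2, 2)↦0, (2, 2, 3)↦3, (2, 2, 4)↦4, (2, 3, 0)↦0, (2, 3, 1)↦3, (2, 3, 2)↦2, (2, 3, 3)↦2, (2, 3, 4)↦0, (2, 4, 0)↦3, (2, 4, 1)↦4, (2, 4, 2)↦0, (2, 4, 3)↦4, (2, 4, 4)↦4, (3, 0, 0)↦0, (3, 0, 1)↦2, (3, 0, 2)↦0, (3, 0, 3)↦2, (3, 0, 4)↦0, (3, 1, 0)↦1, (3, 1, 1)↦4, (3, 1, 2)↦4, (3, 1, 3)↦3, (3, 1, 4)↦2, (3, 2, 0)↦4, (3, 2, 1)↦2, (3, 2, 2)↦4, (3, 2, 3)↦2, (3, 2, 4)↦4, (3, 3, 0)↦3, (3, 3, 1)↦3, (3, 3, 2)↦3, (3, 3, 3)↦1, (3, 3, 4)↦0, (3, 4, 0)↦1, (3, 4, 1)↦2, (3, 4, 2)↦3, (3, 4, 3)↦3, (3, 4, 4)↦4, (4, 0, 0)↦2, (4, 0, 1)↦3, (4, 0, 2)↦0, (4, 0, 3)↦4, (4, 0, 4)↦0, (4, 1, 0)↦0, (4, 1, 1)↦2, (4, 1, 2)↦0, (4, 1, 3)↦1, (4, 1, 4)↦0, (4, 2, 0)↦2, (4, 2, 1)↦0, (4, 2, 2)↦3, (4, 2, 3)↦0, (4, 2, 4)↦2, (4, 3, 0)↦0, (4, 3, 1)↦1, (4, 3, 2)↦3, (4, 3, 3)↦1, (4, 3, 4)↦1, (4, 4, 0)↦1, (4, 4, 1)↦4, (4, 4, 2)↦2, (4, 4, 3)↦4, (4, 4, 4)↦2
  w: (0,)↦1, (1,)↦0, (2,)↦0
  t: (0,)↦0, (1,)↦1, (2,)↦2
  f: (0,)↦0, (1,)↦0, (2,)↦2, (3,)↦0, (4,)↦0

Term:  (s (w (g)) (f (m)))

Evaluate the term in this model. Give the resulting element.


  g = 2
  (w (g)) = w(2,) = 0
  m = 0
  (f (m)) = f(0,) = 0
  (s (w (g)) (f (m))) = s(0, 0) = 2

value = 2


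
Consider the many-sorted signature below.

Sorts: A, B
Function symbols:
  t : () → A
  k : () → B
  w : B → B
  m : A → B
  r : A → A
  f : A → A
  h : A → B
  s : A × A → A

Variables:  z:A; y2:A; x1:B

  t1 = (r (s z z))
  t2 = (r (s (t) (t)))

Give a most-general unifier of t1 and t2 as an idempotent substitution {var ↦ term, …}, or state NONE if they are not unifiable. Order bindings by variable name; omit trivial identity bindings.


{z ↦ (t)}


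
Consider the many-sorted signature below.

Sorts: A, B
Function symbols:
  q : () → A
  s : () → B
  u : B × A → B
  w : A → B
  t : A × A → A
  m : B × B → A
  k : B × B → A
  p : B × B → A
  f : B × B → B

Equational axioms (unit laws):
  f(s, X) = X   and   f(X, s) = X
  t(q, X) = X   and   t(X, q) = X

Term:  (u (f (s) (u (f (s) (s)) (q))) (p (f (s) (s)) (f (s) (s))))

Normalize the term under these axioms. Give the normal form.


normal form = (u (u (s) (q)) (p (s) (s)))

1. (u (f (s) (u (f (s) (s)) (q))) (p (f (s) (s)) (f (s) (s))))  →  (u (u (f (s) (s)) (q)) (p (f (s) (s)) (f (s) (s))))
2. (u (u (f (s) (s)) (q)) (p (f (s) (s)) (f (s) (s))))  →  (u (u (s) (q)) (p (f (s) (s)) (f (s) (s))))
3. (u (u (s) (q)) (p (f (s) (s)) (f (s) (s))))  →  (u (u (s) (q)) (p (s) (f (s) (s))))
4. (u (u (s) (q)) (p (s) (f (s) (s))))  →  (u (u (s) (q)) (p (s) (s)))


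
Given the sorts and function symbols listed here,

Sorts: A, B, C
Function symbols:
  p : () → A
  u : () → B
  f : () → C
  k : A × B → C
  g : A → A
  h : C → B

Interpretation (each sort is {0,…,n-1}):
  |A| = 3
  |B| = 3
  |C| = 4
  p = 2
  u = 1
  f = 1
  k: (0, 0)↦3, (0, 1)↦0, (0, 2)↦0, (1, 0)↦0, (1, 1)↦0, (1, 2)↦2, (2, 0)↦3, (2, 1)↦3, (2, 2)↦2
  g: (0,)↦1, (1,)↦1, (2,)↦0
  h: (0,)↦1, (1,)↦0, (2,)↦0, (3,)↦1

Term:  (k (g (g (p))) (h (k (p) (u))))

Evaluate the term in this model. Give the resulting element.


  p = 2
  (g (p)) = g(2,) = 0
  (g (g (p))) = g(0,) = 1
  p = 2
  u = 1
  (k (p) (u)) = k(2, 1) = 3
  (h (k (p) (u))) = h(3,) = 1
  (k (g (g (p))) (h (k (p) (u)))) = k(1, 1) = 0

value = 0


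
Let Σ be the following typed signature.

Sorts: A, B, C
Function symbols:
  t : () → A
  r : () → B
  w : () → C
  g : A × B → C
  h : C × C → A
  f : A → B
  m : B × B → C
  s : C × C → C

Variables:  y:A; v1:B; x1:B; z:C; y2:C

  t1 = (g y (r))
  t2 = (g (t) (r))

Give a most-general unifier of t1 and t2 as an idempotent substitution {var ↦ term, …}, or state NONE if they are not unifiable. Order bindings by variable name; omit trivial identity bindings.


{y ↦ (t)}


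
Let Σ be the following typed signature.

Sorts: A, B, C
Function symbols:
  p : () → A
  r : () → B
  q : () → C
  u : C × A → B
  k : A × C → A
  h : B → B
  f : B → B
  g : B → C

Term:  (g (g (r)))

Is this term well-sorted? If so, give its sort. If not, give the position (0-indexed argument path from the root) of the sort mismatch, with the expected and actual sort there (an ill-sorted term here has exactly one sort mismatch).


ill-sorted at position [0]: expected B, got C

    (r) : B
  (g (r)) : C
(g (g (r))) : ✗ arg 0 at [0] has sort C, expected B


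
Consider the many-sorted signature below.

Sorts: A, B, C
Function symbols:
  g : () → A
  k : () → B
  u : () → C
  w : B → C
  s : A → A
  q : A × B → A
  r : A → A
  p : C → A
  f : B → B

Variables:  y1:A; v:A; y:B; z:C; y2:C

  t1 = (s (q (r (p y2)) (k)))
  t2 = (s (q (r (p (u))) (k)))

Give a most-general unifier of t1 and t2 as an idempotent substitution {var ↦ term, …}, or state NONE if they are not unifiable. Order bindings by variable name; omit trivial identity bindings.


{y2 ↦ (u)}


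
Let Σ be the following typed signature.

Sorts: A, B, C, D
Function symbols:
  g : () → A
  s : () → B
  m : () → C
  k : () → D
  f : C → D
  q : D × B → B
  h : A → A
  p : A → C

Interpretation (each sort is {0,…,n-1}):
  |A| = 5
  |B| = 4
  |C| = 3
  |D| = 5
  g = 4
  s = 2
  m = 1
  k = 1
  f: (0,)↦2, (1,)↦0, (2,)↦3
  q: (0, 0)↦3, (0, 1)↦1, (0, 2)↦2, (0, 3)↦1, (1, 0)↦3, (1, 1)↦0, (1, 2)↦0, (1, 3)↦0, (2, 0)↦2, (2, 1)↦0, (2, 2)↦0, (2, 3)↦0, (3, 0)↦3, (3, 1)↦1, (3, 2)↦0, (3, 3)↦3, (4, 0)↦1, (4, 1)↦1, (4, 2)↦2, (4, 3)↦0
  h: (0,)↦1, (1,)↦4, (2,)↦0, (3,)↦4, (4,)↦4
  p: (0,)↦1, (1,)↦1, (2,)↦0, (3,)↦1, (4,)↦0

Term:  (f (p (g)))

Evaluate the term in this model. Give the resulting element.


value = 2

  g = 4
  (p (g)) = p(4,) = 0
  (f (p (g))) = f(0,) = 2


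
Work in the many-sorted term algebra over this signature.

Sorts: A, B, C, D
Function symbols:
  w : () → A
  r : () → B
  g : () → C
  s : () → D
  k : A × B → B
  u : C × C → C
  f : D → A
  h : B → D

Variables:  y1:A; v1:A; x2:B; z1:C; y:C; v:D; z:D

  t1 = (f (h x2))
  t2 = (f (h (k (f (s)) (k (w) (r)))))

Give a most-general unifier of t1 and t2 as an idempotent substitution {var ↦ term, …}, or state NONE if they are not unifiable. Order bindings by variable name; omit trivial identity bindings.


{x2 ↦ (k (f (s)) (k (w) (r)))}


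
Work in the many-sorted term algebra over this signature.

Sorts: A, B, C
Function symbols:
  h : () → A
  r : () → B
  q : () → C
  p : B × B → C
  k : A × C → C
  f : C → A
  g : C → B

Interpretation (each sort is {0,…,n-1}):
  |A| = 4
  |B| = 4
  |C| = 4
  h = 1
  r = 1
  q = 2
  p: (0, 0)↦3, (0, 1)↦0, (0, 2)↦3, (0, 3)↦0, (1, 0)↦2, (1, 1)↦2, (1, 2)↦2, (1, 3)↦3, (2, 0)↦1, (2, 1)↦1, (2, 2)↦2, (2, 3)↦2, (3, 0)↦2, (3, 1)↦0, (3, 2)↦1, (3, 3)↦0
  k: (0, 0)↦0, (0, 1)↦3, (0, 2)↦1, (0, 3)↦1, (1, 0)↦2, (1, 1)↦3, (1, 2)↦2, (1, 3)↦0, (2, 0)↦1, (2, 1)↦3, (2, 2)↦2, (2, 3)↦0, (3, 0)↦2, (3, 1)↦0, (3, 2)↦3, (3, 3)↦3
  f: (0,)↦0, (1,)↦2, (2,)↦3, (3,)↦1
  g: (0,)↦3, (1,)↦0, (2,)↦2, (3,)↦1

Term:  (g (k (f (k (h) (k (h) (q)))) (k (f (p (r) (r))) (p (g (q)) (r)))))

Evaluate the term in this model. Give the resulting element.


  h = 1
  h = 1
  q = 2
  (k (h) (q)) = k(1, 2) = 2
  (k (h) (k (h) (q))) = k(1, 2) = 2
  (f (k (h) (k (h) (q)))) = f(2,) = 3
  r = 1
  r = 1
  (p (r) (r)) = p(1, 1) = 2
  (f (p (r) (r))) = f(2,) = 3
  q = 2
  (g (q)) = g(2,) = 2
  r = 1
  (p (g (q)) (r)) = p(2, 1) = 1
  (k (f (p (r) (r))) (p (g (q)) (r))) = k(3, 1) = 0
  (k (f (k (h) (k (h) (q)))) (k (f (p (r) (r))) (p (g (q)) (r)))) = k(3, 0) = 2
  (g (k (f (k (h) (k (h) (q)))) (k (f (p (r) (r))) (p (g (q)) (r))))) = g(2,) = 2

value = 2


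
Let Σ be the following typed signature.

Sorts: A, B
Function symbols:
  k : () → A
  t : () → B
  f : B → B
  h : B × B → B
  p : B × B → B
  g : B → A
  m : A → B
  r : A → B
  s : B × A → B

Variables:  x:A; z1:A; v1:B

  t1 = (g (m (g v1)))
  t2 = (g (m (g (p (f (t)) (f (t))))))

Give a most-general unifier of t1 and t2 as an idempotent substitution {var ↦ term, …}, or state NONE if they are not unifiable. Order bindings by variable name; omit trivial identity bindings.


{v1 ↦ (p (f (t)) (f (t)))}


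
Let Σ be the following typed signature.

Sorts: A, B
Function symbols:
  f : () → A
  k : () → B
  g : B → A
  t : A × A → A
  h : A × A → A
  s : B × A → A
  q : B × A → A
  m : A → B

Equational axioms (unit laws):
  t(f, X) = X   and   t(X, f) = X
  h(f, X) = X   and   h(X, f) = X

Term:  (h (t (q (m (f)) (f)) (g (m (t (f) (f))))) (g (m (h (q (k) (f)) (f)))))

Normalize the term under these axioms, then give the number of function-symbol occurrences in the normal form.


size = 14

1. (h (t (q (m (f)) (f)) (g (m (t (f) (f))))) (g (m (h (q (k) (f)) (f)))))  →  (h (t (q (m (f)) (f)) (g (m (f)))) (g (m (h (q (k) (f)) (f)))))
2. (h (t (q (m (f)) (f)) (g (m (f)))) (g (m (h (q (k) (f)) (f)))))  →  (h (t (q (m (f)) (f)) (g (m (f)))) (g (m (q (k) (f)))))
normal form: (h (t (q (m (f)) (f)) (g (m (f)))) (g (m (q (k) (f)))))


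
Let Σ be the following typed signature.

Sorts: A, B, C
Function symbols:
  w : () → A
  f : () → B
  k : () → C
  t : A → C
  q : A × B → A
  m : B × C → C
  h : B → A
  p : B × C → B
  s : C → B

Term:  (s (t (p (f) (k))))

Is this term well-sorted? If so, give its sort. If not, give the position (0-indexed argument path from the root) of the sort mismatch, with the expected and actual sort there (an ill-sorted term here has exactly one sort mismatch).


      (f) : B
      (k) : C
    (p (f) (k)) : B
  (t (p (f) (k))) : ✗ arg 0 at [0, 0] has sort B, expected A

ill-sorted at position [0, 0]: expected A, got B


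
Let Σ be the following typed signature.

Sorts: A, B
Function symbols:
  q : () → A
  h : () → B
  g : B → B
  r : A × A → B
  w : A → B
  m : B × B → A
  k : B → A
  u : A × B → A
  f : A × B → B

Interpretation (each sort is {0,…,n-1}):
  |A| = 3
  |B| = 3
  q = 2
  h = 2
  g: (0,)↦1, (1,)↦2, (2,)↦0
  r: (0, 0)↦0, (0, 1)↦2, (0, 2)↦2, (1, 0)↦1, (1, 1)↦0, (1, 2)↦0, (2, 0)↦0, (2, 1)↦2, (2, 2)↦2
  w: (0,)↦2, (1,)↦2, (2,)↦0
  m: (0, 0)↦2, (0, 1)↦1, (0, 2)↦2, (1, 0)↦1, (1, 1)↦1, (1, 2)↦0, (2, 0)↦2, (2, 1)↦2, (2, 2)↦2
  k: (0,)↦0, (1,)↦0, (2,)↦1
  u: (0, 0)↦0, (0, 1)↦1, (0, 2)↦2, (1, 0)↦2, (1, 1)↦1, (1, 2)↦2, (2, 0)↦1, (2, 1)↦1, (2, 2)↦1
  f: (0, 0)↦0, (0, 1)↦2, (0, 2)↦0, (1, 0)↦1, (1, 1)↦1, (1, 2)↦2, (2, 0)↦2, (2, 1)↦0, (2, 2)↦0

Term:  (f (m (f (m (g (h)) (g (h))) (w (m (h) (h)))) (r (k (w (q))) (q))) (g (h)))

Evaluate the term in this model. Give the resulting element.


  h = 2
  (g (h)) = g(2,) = 0
  h = 2
  (g (h)) = g(2,) = 0
  (m (g (h)) (g (h))) = m(0, 0) = 2
  h = 2
  h = 2
  (m (h) (h)) = m(2, 2) = 2
  (w (m (h) (h))) = w(2,) = 0
  (f (m (g (h)) (g (h))) (w (m (h) (h)))) = f(2, 0) = 2
  q = 2
  (w (q)) = w(2,) = 0
  (k (w (q))) = k(0,) = 0
  q = 2
  (r (k (w (q))) (q)) = r(0, 2) = 2
  (m (f (m (g (h)) (g (h))) (w (m (h) (h)))) (r (k (w (q))) (q))) = m(2, 2) = 2
  h = 2
  (g (h)) = g(2,) = 0
  (f (m (f (m (g (h)) (g (h))) (w (m (h) (h)))) (r (k (w (q))) (q))) (g (h))) = f(2, 0) = 2

value = 2


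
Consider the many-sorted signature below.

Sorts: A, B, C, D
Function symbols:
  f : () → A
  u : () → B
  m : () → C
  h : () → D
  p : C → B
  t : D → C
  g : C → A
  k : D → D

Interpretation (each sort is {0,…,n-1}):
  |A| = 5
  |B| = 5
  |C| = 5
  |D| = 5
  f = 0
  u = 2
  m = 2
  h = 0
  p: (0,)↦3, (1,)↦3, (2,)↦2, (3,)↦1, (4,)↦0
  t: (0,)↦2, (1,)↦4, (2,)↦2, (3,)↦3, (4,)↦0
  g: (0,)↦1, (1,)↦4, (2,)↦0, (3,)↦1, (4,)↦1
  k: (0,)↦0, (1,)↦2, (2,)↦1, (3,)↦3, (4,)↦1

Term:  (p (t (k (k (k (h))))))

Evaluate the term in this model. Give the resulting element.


value = 2

  h = 0
  (k (h)) = k(0,) = 0
  (k (k (h))) = k(0,) = 0
  (k (k (k (h)))) = k(0,) = 0
  (t (k (k (k (h))))) = t(0,) = 2
  (p (t (k (k (k (h)))))) = p(2,) = 2


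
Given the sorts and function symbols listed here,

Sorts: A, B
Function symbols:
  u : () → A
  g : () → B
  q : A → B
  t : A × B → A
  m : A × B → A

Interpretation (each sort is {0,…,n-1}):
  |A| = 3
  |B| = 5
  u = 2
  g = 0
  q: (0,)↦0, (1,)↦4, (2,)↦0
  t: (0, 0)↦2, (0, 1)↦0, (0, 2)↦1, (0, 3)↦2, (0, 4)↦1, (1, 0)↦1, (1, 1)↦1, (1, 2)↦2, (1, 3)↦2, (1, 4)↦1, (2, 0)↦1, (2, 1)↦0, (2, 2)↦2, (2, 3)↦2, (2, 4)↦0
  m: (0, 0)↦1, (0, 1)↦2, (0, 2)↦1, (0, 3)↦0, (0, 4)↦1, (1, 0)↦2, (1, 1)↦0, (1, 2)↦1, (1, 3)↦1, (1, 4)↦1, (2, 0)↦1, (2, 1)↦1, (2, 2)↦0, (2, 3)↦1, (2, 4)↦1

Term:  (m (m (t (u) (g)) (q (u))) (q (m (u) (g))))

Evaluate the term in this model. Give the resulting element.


value = 1

  u = 2
  g = 0
  (t (u) (g)) = t(2, 0) = 1
  u = 2
  (q (u)) = q(2,) = 0
  (m (t (u) (g)) (q (u))) = m(1, 0) = 2
  u = 2
  g = 0
  (m (u) (g)) = m(2, 0) = 1
  (q (m (u) (g))) = q(1,) = 4
  (m (m (t (u) (g)) (q (u))) (q (m (u) (g)))) = m(2, 4) = 1


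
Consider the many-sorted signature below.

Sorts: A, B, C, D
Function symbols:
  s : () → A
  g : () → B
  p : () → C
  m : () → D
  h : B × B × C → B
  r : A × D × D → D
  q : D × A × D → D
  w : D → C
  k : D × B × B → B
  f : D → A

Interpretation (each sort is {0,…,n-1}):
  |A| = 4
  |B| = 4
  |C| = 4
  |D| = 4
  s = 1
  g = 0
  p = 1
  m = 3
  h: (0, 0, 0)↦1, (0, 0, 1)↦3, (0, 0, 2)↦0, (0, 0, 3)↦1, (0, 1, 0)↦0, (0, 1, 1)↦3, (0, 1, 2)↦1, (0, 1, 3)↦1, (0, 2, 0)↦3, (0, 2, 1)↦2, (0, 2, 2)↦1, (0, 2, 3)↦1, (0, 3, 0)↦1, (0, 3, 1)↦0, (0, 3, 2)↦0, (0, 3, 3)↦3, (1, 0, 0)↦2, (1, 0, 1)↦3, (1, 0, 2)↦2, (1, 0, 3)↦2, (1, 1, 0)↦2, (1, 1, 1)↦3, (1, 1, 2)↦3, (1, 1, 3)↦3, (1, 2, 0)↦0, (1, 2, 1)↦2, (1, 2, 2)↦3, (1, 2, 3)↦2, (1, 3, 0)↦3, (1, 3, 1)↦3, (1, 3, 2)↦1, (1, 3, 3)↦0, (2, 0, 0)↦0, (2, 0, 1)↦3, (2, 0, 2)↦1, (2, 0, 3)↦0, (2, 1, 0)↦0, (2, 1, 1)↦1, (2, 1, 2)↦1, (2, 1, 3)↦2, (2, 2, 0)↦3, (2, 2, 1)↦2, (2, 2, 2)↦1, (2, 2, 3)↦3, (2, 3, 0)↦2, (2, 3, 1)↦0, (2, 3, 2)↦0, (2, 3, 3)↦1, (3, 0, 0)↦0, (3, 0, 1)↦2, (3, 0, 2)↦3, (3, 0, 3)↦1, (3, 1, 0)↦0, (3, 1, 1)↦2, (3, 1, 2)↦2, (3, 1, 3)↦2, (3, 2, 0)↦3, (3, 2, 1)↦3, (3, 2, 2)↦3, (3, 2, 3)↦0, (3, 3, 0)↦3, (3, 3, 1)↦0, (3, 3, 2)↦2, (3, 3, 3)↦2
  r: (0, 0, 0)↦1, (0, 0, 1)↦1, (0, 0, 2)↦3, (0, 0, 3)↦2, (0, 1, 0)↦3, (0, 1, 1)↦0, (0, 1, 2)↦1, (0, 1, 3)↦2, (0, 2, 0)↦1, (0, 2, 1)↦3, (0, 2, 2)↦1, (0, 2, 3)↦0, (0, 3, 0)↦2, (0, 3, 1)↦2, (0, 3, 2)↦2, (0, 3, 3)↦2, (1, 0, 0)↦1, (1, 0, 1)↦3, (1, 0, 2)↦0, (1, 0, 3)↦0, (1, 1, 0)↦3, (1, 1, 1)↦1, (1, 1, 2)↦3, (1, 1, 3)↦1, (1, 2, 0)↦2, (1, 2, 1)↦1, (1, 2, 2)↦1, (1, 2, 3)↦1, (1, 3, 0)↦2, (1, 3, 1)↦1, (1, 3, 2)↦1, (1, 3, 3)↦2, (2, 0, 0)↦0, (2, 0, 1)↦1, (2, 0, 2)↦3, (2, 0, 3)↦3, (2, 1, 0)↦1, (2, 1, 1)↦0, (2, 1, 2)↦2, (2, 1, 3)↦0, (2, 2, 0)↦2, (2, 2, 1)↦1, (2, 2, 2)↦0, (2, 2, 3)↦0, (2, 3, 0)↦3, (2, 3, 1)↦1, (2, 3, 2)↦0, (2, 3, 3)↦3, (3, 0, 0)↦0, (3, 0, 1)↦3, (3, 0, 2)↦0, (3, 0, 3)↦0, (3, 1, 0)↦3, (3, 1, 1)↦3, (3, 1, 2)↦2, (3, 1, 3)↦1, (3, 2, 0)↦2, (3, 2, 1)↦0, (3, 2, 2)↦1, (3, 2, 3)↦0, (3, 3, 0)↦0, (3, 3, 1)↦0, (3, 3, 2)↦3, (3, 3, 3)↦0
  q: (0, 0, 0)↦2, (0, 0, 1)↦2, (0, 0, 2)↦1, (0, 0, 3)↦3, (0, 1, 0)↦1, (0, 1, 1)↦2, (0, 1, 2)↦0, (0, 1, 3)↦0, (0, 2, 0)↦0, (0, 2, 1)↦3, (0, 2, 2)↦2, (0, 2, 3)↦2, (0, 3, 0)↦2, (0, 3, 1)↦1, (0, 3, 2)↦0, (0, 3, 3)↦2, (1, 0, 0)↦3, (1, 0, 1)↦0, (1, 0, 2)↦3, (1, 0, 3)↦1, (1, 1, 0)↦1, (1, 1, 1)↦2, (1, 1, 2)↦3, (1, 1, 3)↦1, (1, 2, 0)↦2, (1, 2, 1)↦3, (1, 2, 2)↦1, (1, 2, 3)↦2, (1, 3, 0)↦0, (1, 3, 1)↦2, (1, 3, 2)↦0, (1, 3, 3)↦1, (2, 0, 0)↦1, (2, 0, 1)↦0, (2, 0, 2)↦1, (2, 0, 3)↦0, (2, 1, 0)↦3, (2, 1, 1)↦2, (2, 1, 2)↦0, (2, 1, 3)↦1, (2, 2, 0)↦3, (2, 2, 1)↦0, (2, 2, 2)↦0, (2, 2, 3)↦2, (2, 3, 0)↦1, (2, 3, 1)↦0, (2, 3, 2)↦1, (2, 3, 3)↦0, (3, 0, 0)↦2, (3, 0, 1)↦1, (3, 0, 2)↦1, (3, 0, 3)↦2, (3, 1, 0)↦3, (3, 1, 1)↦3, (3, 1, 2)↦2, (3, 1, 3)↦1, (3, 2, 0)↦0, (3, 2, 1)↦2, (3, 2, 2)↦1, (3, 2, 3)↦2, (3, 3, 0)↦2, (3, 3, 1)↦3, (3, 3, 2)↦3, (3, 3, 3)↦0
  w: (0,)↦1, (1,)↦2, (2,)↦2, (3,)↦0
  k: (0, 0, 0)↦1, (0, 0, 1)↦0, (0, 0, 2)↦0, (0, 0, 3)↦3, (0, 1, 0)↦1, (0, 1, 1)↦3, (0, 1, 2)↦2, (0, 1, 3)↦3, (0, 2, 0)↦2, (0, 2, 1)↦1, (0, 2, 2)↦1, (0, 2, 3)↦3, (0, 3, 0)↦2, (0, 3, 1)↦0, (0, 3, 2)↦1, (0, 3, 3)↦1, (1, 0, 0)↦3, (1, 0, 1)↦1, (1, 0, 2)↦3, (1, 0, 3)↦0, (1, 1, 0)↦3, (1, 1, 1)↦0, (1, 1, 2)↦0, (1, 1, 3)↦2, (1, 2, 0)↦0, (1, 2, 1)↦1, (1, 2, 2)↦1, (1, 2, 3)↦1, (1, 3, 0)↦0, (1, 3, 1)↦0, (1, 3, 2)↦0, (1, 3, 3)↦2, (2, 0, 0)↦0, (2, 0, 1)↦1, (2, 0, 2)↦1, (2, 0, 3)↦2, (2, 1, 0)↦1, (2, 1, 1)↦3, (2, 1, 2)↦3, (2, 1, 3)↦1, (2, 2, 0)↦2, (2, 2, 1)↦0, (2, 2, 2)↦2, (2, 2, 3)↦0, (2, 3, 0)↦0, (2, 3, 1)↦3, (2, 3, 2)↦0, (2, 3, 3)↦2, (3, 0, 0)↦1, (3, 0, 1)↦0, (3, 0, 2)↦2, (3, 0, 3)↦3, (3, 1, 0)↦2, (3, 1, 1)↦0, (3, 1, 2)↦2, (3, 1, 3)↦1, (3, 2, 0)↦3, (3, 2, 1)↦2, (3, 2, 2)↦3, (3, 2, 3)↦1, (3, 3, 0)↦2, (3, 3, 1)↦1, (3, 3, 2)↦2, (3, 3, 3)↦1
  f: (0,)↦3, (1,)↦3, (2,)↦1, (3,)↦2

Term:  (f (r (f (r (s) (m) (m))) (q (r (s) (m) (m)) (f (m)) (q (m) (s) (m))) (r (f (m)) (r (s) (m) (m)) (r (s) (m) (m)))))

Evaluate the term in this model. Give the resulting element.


  s = 1
  m = 3
  m = 3
  (r (s) (m) (m)) = r(1, 3, 3) = 2
  (f (r (s) (m) (m))) = f(2,) = 1
  s = 1
  m = 3
  m = 3
  (r (s) (m) (m)) = r(1, 3, 3) = 2
  m = 3
  (f (m)) = f(3,) = 2
  m = 3
  s = 1
  m = 3
  (q (m) (s) (m)) = q(3, 1, 3) = 1
  (q (r (s) (m) (m)) (f (m)) (q (m) (s) (m))) = q(2, 2, 1) = 0
  m = 3
  (f (m)) = f(3,) = 2
  s = 1
  m = 3
  m = 3
  (r (s) (m) (m)) = r(1, 3, 3) = 2
  s = 1
  m = 3
  m = 3
  (r (s) (m) (m)) = r(1, 3, 3) = 2
  (r (f (m)) (r (s) (m) (m)) (r (s) (m) (m))) = r(2, 2, 2) = 0
  (r (f (r (s) (m) (m))) (q (r (s) (m) (m)) (f (m)) (q (m) (s) (m))) (r (f (m)) (r (s) (m) (m)) (r (s) (m) (m)))) = r(1, 0, 0) = 1
  (f (r (f (r (s) (m) (m))) (q (r (s) (m) (m)) (f (m)) (q (m) (s) (m))) (r (f (m)) (r (s) (m) (m)) (r (s) (m) (m))))) = f(1,) = 3

value = 3
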